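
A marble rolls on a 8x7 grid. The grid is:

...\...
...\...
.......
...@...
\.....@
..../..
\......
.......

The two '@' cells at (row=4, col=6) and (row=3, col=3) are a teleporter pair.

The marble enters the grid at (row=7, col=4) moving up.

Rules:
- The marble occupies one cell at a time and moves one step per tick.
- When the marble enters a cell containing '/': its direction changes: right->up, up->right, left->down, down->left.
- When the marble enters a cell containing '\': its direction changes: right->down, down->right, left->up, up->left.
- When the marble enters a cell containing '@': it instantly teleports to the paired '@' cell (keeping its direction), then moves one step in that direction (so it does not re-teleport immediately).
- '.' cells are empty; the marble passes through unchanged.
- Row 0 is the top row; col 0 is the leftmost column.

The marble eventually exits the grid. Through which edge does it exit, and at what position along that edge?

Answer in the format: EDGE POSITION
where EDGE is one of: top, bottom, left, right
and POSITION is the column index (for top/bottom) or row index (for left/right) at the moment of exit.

Step 1: enter (7,4), '.' pass, move up to (6,4)
Step 2: enter (6,4), '.' pass, move up to (5,4)
Step 3: enter (5,4), '/' deflects up->right, move right to (5,5)
Step 4: enter (5,5), '.' pass, move right to (5,6)
Step 5: enter (5,6), '.' pass, move right to (5,7)
Step 6: at (5,7) — EXIT via right edge, pos 5

Answer: right 5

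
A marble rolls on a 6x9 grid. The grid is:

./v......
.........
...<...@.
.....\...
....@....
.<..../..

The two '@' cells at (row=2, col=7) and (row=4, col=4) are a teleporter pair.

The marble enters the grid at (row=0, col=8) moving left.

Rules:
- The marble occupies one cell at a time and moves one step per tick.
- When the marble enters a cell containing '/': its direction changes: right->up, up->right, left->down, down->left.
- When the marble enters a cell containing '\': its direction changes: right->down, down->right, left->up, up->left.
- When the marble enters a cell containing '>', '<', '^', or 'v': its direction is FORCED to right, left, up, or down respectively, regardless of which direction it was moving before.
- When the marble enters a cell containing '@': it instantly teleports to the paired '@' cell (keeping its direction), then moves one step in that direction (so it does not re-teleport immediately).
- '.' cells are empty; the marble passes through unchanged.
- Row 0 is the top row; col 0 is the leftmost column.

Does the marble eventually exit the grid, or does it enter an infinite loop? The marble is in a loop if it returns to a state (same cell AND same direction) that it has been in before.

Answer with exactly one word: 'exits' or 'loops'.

Step 1: enter (0,8), '.' pass, move left to (0,7)
Step 2: enter (0,7), '.' pass, move left to (0,6)
Step 3: enter (0,6), '.' pass, move left to (0,5)
Step 4: enter (0,5), '.' pass, move left to (0,4)
Step 5: enter (0,4), '.' pass, move left to (0,3)
Step 6: enter (0,3), '.' pass, move left to (0,2)
Step 7: enter (0,2), 'v' forces left->down, move down to (1,2)
Step 8: enter (1,2), '.' pass, move down to (2,2)
Step 9: enter (2,2), '.' pass, move down to (3,2)
Step 10: enter (3,2), '.' pass, move down to (4,2)
Step 11: enter (4,2), '.' pass, move down to (5,2)
Step 12: enter (5,2), '.' pass, move down to (6,2)
Step 13: at (6,2) — EXIT via bottom edge, pos 2

Answer: exits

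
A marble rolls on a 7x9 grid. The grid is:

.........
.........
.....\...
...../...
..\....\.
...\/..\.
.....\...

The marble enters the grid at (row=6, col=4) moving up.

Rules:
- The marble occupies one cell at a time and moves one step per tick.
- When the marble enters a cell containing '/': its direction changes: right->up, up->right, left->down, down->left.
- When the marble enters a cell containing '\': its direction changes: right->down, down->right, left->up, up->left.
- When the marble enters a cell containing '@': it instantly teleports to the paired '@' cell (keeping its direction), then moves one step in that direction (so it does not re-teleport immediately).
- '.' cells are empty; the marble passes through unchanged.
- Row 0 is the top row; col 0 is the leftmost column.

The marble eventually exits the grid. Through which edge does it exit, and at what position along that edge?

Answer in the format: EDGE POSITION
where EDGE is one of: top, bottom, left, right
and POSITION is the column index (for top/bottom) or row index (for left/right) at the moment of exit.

Answer: bottom 7

Derivation:
Step 1: enter (6,4), '.' pass, move up to (5,4)
Step 2: enter (5,4), '/' deflects up->right, move right to (5,5)
Step 3: enter (5,5), '.' pass, move right to (5,6)
Step 4: enter (5,6), '.' pass, move right to (5,7)
Step 5: enter (5,7), '\' deflects right->down, move down to (6,7)
Step 6: enter (6,7), '.' pass, move down to (7,7)
Step 7: at (7,7) — EXIT via bottom edge, pos 7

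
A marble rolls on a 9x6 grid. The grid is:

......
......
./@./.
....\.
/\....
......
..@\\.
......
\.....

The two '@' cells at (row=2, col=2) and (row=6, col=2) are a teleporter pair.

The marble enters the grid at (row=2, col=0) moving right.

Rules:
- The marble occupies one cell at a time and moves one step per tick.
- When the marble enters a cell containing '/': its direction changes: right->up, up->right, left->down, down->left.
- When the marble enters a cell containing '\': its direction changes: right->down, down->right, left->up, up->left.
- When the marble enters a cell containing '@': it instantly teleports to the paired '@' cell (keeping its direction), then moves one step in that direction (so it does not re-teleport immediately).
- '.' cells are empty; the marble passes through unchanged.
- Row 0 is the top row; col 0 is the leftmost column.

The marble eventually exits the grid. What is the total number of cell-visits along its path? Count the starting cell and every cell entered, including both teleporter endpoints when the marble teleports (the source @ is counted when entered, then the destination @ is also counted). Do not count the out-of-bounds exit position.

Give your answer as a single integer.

Step 1: enter (2,0), '.' pass, move right to (2,1)
Step 2: enter (2,1), '/' deflects right->up, move up to (1,1)
Step 3: enter (1,1), '.' pass, move up to (0,1)
Step 4: enter (0,1), '.' pass, move up to (-1,1)
Step 5: at (-1,1) — EXIT via top edge, pos 1
Path length (cell visits): 4

Answer: 4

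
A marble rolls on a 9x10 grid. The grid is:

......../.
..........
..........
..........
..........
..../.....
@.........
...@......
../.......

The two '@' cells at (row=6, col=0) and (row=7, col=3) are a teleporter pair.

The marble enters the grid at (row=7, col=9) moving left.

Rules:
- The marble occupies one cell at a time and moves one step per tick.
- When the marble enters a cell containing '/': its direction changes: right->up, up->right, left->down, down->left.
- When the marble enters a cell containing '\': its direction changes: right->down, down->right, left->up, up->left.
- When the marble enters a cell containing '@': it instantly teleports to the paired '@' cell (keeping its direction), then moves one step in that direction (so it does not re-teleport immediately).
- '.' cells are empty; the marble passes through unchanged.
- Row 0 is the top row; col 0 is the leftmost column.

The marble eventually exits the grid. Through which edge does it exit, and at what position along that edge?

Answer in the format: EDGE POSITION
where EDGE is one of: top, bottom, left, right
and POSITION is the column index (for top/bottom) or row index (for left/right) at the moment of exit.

Answer: left 6

Derivation:
Step 1: enter (7,9), '.' pass, move left to (7,8)
Step 2: enter (7,8), '.' pass, move left to (7,7)
Step 3: enter (7,7), '.' pass, move left to (7,6)
Step 4: enter (7,6), '.' pass, move left to (7,5)
Step 5: enter (7,5), '.' pass, move left to (7,4)
Step 6: enter (7,4), '.' pass, move left to (7,3)
Step 7: enter (7,3), '@' teleport (7,3)->(6,0), also enter (6,0), move left to (6,-1)
Step 8: at (6,-1) — EXIT via left edge, pos 6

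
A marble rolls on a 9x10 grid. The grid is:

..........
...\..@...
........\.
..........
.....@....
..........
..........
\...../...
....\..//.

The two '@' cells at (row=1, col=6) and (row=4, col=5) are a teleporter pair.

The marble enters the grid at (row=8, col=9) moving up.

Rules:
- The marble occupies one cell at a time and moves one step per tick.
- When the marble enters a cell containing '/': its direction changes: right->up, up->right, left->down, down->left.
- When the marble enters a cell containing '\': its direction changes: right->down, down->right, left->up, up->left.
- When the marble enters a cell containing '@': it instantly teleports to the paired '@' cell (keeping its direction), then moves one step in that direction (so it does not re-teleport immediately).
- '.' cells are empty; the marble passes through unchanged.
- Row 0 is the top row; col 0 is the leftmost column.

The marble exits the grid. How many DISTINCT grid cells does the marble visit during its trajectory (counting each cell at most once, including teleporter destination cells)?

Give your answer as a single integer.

Step 1: enter (8,9), '.' pass, move up to (7,9)
Step 2: enter (7,9), '.' pass, move up to (6,9)
Step 3: enter (6,9), '.' pass, move up to (5,9)
Step 4: enter (5,9), '.' pass, move up to (4,9)
Step 5: enter (4,9), '.' pass, move up to (3,9)
Step 6: enter (3,9), '.' pass, move up to (2,9)
Step 7: enter (2,9), '.' pass, move up to (1,9)
Step 8: enter (1,9), '.' pass, move up to (0,9)
Step 9: enter (0,9), '.' pass, move up to (-1,9)
Step 10: at (-1,9) — EXIT via top edge, pos 9
Distinct cells visited: 9 (path length 9)

Answer: 9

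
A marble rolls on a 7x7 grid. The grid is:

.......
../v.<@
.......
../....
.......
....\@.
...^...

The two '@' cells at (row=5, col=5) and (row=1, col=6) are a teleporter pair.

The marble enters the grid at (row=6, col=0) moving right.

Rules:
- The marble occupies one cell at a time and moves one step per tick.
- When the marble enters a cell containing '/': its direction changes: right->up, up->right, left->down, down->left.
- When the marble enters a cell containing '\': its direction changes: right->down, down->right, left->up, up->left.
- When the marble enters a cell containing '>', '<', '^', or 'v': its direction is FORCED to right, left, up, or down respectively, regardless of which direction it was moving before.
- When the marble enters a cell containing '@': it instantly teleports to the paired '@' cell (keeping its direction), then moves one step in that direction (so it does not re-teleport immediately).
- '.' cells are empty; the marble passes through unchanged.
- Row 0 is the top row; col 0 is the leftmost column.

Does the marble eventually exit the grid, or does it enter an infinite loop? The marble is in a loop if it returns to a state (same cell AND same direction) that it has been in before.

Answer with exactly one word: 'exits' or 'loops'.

Answer: loops

Derivation:
Step 1: enter (6,0), '.' pass, move right to (6,1)
Step 2: enter (6,1), '.' pass, move right to (6,2)
Step 3: enter (6,2), '.' pass, move right to (6,3)
Step 4: enter (6,3), '^' forces right->up, move up to (5,3)
Step 5: enter (5,3), '.' pass, move up to (4,3)
Step 6: enter (4,3), '.' pass, move up to (3,3)
Step 7: enter (3,3), '.' pass, move up to (2,3)
Step 8: enter (2,3), '.' pass, move up to (1,3)
Step 9: enter (1,3), 'v' forces up->down, move down to (2,3)
Step 10: enter (2,3), '.' pass, move down to (3,3)
Step 11: enter (3,3), '.' pass, move down to (4,3)
Step 12: enter (4,3), '.' pass, move down to (5,3)
Step 13: enter (5,3), '.' pass, move down to (6,3)
Step 14: enter (6,3), '^' forces down->up, move up to (5,3)
Step 15: at (5,3) dir=up — LOOP DETECTED (seen before)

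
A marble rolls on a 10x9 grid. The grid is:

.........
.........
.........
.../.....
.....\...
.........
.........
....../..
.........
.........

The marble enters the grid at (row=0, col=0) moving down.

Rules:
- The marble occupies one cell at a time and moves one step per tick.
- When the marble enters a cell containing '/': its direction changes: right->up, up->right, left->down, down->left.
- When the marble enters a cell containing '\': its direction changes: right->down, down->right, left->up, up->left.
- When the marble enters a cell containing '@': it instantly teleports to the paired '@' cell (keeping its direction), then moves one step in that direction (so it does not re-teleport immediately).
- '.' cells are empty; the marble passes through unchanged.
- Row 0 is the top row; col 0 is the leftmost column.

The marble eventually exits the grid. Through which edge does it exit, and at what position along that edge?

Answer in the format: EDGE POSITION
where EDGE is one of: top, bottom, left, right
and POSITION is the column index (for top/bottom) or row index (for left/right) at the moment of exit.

Answer: bottom 0

Derivation:
Step 1: enter (0,0), '.' pass, move down to (1,0)
Step 2: enter (1,0), '.' pass, move down to (2,0)
Step 3: enter (2,0), '.' pass, move down to (3,0)
Step 4: enter (3,0), '.' pass, move down to (4,0)
Step 5: enter (4,0), '.' pass, move down to (5,0)
Step 6: enter (5,0), '.' pass, move down to (6,0)
Step 7: enter (6,0), '.' pass, move down to (7,0)
Step 8: enter (7,0), '.' pass, move down to (8,0)
Step 9: enter (8,0), '.' pass, move down to (9,0)
Step 10: enter (9,0), '.' pass, move down to (10,0)
Step 11: at (10,0) — EXIT via bottom edge, pos 0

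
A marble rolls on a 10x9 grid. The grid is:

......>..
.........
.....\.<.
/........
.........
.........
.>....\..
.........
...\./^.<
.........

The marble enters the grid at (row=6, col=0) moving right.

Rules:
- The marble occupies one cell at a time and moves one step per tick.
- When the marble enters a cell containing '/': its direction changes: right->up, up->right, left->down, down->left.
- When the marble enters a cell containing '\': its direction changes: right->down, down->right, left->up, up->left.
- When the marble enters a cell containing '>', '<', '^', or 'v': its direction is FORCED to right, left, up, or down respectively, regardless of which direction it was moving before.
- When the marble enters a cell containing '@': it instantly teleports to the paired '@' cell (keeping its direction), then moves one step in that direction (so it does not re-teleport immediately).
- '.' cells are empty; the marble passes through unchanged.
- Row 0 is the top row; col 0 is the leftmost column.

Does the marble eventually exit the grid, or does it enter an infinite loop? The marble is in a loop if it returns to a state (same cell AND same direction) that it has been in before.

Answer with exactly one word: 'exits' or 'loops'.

Step 1: enter (6,0), '.' pass, move right to (6,1)
Step 2: enter (6,1), '>' forces right->right, move right to (6,2)
Step 3: enter (6,2), '.' pass, move right to (6,3)
Step 4: enter (6,3), '.' pass, move right to (6,4)
Step 5: enter (6,4), '.' pass, move right to (6,5)
Step 6: enter (6,5), '.' pass, move right to (6,6)
Step 7: enter (6,6), '\' deflects right->down, move down to (7,6)
Step 8: enter (7,6), '.' pass, move down to (8,6)
Step 9: enter (8,6), '^' forces down->up, move up to (7,6)
Step 10: enter (7,6), '.' pass, move up to (6,6)
Step 11: enter (6,6), '\' deflects up->left, move left to (6,5)
Step 12: enter (6,5), '.' pass, move left to (6,4)
Step 13: enter (6,4), '.' pass, move left to (6,3)
Step 14: enter (6,3), '.' pass, move left to (6,2)
Step 15: enter (6,2), '.' pass, move left to (6,1)
Step 16: enter (6,1), '>' forces left->right, move right to (6,2)
Step 17: at (6,2) dir=right — LOOP DETECTED (seen before)

Answer: loops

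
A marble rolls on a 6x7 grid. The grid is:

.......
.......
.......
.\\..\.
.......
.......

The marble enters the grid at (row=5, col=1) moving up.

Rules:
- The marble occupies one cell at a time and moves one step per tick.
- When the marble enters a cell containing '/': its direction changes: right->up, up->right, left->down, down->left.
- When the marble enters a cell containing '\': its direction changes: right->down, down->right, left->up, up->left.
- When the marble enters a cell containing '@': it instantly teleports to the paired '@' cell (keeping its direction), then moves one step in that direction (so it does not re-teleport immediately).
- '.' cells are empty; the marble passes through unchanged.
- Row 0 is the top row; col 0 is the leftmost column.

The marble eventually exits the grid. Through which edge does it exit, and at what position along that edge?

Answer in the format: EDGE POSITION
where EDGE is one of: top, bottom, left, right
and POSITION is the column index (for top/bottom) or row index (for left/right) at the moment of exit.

Step 1: enter (5,1), '.' pass, move up to (4,1)
Step 2: enter (4,1), '.' pass, move up to (3,1)
Step 3: enter (3,1), '\' deflects up->left, move left to (3,0)
Step 4: enter (3,0), '.' pass, move left to (3,-1)
Step 5: at (3,-1) — EXIT via left edge, pos 3

Answer: left 3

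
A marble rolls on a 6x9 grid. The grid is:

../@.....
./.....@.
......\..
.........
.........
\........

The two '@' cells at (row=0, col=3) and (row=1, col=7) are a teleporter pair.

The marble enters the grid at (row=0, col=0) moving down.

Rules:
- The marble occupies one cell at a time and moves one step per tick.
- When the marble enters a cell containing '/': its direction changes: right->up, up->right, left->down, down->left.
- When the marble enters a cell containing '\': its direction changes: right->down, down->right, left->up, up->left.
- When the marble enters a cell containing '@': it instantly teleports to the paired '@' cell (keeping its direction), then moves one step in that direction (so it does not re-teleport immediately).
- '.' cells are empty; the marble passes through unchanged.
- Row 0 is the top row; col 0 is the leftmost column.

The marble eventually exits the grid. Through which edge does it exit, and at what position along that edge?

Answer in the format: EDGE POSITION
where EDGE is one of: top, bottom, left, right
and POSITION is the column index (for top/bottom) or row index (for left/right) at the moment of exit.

Step 1: enter (0,0), '.' pass, move down to (1,0)
Step 2: enter (1,0), '.' pass, move down to (2,0)
Step 3: enter (2,0), '.' pass, move down to (3,0)
Step 4: enter (3,0), '.' pass, move down to (4,0)
Step 5: enter (4,0), '.' pass, move down to (5,0)
Step 6: enter (5,0), '\' deflects down->right, move right to (5,1)
Step 7: enter (5,1), '.' pass, move right to (5,2)
Step 8: enter (5,2), '.' pass, move right to (5,3)
Step 9: enter (5,3), '.' pass, move right to (5,4)
Step 10: enter (5,4), '.' pass, move right to (5,5)
Step 11: enter (5,5), '.' pass, move right to (5,6)
Step 12: enter (5,6), '.' pass, move right to (5,7)
Step 13: enter (5,7), '.' pass, move right to (5,8)
Step 14: enter (5,8), '.' pass, move right to (5,9)
Step 15: at (5,9) — EXIT via right edge, pos 5

Answer: right 5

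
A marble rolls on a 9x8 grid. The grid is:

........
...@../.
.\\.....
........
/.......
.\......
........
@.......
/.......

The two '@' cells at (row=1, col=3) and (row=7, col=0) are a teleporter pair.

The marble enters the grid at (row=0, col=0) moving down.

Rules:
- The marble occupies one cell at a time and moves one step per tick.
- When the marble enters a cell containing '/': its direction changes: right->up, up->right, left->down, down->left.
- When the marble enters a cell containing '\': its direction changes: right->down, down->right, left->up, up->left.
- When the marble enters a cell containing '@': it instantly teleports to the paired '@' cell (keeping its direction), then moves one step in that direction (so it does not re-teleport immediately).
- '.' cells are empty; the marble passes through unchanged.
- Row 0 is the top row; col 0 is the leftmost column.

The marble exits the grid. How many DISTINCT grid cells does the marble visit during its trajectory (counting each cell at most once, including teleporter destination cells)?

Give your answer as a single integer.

Answer: 5

Derivation:
Step 1: enter (0,0), '.' pass, move down to (1,0)
Step 2: enter (1,0), '.' pass, move down to (2,0)
Step 3: enter (2,0), '.' pass, move down to (3,0)
Step 4: enter (3,0), '.' pass, move down to (4,0)
Step 5: enter (4,0), '/' deflects down->left, move left to (4,-1)
Step 6: at (4,-1) — EXIT via left edge, pos 4
Distinct cells visited: 5 (path length 5)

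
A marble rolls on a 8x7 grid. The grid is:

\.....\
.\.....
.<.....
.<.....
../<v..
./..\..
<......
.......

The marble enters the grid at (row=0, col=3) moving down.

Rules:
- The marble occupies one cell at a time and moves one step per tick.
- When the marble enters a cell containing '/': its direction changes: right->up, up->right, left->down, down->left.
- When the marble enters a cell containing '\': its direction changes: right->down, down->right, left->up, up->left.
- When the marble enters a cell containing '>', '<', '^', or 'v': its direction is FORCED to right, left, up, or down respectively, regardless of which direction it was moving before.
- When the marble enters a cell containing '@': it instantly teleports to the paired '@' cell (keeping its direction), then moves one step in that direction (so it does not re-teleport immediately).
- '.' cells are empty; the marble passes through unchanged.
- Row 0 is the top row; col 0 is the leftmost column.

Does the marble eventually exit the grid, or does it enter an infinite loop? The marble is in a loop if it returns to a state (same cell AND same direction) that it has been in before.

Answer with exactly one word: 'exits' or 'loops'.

Answer: exits

Derivation:
Step 1: enter (0,3), '.' pass, move down to (1,3)
Step 2: enter (1,3), '.' pass, move down to (2,3)
Step 3: enter (2,3), '.' pass, move down to (3,3)
Step 4: enter (3,3), '.' pass, move down to (4,3)
Step 5: enter (4,3), '<' forces down->left, move left to (4,2)
Step 6: enter (4,2), '/' deflects left->down, move down to (5,2)
Step 7: enter (5,2), '.' pass, move down to (6,2)
Step 8: enter (6,2), '.' pass, move down to (7,2)
Step 9: enter (7,2), '.' pass, move down to (8,2)
Step 10: at (8,2) — EXIT via bottom edge, pos 2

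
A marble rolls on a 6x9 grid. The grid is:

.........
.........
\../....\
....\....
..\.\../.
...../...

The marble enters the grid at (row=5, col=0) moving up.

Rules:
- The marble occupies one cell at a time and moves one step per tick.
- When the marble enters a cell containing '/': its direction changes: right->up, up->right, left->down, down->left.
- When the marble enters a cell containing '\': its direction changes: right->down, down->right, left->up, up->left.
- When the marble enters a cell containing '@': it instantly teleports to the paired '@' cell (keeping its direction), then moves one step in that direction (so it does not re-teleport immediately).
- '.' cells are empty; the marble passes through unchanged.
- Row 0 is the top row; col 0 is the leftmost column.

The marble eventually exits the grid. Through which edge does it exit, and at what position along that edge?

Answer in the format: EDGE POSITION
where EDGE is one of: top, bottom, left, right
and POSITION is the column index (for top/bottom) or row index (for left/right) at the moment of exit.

Answer: left 2

Derivation:
Step 1: enter (5,0), '.' pass, move up to (4,0)
Step 2: enter (4,0), '.' pass, move up to (3,0)
Step 3: enter (3,0), '.' pass, move up to (2,0)
Step 4: enter (2,0), '\' deflects up->left, move left to (2,-1)
Step 5: at (2,-1) — EXIT via left edge, pos 2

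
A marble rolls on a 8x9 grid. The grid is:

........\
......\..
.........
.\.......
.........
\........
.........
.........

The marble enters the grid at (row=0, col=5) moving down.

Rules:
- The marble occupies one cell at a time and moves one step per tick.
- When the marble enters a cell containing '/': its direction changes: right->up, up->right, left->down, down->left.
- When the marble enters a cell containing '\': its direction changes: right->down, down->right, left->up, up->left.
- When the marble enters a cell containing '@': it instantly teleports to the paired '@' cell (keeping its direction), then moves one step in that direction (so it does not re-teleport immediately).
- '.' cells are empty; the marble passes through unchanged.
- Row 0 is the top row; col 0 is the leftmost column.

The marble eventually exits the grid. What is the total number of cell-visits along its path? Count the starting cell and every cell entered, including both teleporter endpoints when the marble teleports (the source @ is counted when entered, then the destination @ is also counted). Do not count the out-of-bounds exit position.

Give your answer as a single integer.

Step 1: enter (0,5), '.' pass, move down to (1,5)
Step 2: enter (1,5), '.' pass, move down to (2,5)
Step 3: enter (2,5), '.' pass, move down to (3,5)
Step 4: enter (3,5), '.' pass, move down to (4,5)
Step 5: enter (4,5), '.' pass, move down to (5,5)
Step 6: enter (5,5), '.' pass, move down to (6,5)
Step 7: enter (6,5), '.' pass, move down to (7,5)
Step 8: enter (7,5), '.' pass, move down to (8,5)
Step 9: at (8,5) — EXIT via bottom edge, pos 5
Path length (cell visits): 8

Answer: 8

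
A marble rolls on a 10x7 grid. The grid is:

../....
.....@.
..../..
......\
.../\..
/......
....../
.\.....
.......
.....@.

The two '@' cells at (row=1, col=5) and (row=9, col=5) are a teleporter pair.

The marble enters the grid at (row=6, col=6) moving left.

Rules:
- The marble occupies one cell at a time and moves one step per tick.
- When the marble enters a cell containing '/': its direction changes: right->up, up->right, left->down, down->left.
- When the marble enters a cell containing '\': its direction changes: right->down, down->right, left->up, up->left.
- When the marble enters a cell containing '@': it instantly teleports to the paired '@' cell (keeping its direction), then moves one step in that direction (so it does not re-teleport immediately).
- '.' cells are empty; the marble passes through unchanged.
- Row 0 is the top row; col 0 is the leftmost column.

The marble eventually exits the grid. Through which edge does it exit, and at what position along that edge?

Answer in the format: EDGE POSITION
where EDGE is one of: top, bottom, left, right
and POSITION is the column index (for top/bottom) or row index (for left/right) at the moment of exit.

Step 1: enter (6,6), '/' deflects left->down, move down to (7,6)
Step 2: enter (7,6), '.' pass, move down to (8,6)
Step 3: enter (8,6), '.' pass, move down to (9,6)
Step 4: enter (9,6), '.' pass, move down to (10,6)
Step 5: at (10,6) — EXIT via bottom edge, pos 6

Answer: bottom 6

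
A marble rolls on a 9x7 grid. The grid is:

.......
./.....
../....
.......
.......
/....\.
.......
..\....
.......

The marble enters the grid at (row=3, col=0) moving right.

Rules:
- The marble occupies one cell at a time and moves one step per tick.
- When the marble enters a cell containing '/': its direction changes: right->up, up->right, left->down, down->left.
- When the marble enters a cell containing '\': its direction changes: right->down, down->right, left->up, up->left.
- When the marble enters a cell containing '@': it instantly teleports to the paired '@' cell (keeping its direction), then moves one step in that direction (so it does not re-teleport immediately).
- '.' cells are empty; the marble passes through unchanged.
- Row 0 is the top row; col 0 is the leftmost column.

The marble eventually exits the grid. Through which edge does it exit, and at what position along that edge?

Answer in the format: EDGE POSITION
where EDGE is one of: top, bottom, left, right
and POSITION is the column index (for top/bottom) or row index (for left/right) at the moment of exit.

Step 1: enter (3,0), '.' pass, move right to (3,1)
Step 2: enter (3,1), '.' pass, move right to (3,2)
Step 3: enter (3,2), '.' pass, move right to (3,3)
Step 4: enter (3,3), '.' pass, move right to (3,4)
Step 5: enter (3,4), '.' pass, move right to (3,5)
Step 6: enter (3,5), '.' pass, move right to (3,6)
Step 7: enter (3,6), '.' pass, move right to (3,7)
Step 8: at (3,7) — EXIT via right edge, pos 3

Answer: right 3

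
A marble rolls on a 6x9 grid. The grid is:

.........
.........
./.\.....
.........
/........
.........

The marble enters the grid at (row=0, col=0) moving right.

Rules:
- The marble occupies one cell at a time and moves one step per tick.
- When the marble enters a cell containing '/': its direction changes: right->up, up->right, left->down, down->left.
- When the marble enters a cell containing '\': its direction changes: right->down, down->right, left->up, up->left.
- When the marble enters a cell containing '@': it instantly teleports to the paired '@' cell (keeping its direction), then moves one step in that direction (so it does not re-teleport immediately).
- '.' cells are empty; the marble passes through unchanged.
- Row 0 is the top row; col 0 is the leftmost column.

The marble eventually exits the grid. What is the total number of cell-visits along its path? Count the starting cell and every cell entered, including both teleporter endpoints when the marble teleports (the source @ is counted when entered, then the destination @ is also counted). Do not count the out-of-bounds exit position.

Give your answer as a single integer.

Answer: 9

Derivation:
Step 1: enter (0,0), '.' pass, move right to (0,1)
Step 2: enter (0,1), '.' pass, move right to (0,2)
Step 3: enter (0,2), '.' pass, move right to (0,3)
Step 4: enter (0,3), '.' pass, move right to (0,4)
Step 5: enter (0,4), '.' pass, move right to (0,5)
Step 6: enter (0,5), '.' pass, move right to (0,6)
Step 7: enter (0,6), '.' pass, move right to (0,7)
Step 8: enter (0,7), '.' pass, move right to (0,8)
Step 9: enter (0,8), '.' pass, move right to (0,9)
Step 10: at (0,9) — EXIT via right edge, pos 0
Path length (cell visits): 9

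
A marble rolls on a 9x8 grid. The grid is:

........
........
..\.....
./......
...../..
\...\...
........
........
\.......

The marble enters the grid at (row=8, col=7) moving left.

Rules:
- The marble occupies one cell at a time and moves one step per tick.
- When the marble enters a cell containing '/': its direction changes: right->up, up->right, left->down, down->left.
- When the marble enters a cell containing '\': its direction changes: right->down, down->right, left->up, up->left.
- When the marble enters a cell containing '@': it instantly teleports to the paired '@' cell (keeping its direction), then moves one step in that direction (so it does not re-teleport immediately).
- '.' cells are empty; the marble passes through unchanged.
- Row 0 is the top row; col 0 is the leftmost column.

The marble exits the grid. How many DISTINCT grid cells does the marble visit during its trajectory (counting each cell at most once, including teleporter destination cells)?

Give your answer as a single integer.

Step 1: enter (8,7), '.' pass, move left to (8,6)
Step 2: enter (8,6), '.' pass, move left to (8,5)
Step 3: enter (8,5), '.' pass, move left to (8,4)
Step 4: enter (8,4), '.' pass, move left to (8,3)
Step 5: enter (8,3), '.' pass, move left to (8,2)
Step 6: enter (8,2), '.' pass, move left to (8,1)
Step 7: enter (8,1), '.' pass, move left to (8,0)
Step 8: enter (8,0), '\' deflects left->up, move up to (7,0)
Step 9: enter (7,0), '.' pass, move up to (6,0)
Step 10: enter (6,0), '.' pass, move up to (5,0)
Step 11: enter (5,0), '\' deflects up->left, move left to (5,-1)
Step 12: at (5,-1) — EXIT via left edge, pos 5
Distinct cells visited: 11 (path length 11)

Answer: 11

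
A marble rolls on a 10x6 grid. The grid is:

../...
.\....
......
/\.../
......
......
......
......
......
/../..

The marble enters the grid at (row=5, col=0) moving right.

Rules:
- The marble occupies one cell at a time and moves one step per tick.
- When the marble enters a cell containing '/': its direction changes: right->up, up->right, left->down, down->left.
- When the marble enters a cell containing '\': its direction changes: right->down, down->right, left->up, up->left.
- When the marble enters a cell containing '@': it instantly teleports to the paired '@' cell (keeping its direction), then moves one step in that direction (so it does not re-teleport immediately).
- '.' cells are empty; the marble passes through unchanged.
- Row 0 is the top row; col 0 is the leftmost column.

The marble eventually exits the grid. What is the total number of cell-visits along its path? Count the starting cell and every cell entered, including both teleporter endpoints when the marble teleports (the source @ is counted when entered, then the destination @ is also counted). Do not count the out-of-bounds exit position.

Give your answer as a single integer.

Answer: 6

Derivation:
Step 1: enter (5,0), '.' pass, move right to (5,1)
Step 2: enter (5,1), '.' pass, move right to (5,2)
Step 3: enter (5,2), '.' pass, move right to (5,3)
Step 4: enter (5,3), '.' pass, move right to (5,4)
Step 5: enter (5,4), '.' pass, move right to (5,5)
Step 6: enter (5,5), '.' pass, move right to (5,6)
Step 7: at (5,6) — EXIT via right edge, pos 5
Path length (cell visits): 6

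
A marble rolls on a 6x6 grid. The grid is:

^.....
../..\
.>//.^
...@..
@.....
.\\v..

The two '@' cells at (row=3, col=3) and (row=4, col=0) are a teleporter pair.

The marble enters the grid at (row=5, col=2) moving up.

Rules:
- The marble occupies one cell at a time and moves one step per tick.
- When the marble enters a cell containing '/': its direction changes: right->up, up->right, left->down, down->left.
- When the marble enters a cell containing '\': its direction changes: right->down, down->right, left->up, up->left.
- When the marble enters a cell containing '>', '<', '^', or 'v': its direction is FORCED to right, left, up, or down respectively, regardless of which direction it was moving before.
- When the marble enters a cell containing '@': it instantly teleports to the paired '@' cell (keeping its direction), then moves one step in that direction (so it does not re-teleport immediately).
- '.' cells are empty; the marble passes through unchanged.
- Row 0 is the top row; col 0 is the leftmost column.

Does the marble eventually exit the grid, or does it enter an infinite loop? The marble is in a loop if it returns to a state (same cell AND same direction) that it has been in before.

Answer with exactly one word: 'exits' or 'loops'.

Answer: loops

Derivation:
Step 1: enter (5,2), '\' deflects up->left, move left to (5,1)
Step 2: enter (5,1), '\' deflects left->up, move up to (4,1)
Step 3: enter (4,1), '.' pass, move up to (3,1)
Step 4: enter (3,1), '.' pass, move up to (2,1)
Step 5: enter (2,1), '>' forces up->right, move right to (2,2)
Step 6: enter (2,2), '/' deflects right->up, move up to (1,2)
Step 7: enter (1,2), '/' deflects up->right, move right to (1,3)
Step 8: enter (1,3), '.' pass, move right to (1,4)
Step 9: enter (1,4), '.' pass, move right to (1,5)
Step 10: enter (1,5), '\' deflects right->down, move down to (2,5)
Step 11: enter (2,5), '^' forces down->up, move up to (1,5)
Step 12: enter (1,5), '\' deflects up->left, move left to (1,4)
Step 13: enter (1,4), '.' pass, move left to (1,3)
Step 14: enter (1,3), '.' pass, move left to (1,2)
Step 15: enter (1,2), '/' deflects left->down, move down to (2,2)
Step 16: enter (2,2), '/' deflects down->left, move left to (2,1)
Step 17: enter (2,1), '>' forces left->right, move right to (2,2)
Step 18: at (2,2) dir=right — LOOP DETECTED (seen before)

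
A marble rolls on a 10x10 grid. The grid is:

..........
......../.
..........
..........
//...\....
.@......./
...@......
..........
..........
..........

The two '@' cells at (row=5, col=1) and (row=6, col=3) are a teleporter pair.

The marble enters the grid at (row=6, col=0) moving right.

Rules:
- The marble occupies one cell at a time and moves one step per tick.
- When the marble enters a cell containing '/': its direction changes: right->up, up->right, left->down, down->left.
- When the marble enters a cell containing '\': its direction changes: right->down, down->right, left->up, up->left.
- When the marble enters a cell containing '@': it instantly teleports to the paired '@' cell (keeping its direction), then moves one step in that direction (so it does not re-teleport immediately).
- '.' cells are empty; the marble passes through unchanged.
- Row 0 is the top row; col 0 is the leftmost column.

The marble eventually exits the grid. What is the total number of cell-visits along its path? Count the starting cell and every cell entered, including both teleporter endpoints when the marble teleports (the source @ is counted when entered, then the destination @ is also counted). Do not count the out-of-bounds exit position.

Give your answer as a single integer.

Step 1: enter (6,0), '.' pass, move right to (6,1)
Step 2: enter (6,1), '.' pass, move right to (6,2)
Step 3: enter (6,2), '.' pass, move right to (6,3)
Step 4: enter (6,3), '@' teleport (6,3)->(5,1), also enter (5,1), move right to (5,2)
Step 5: enter (5,2), '.' pass, move right to (5,3)
Step 6: enter (5,3), '.' pass, move right to (5,4)
Step 7: enter (5,4), '.' pass, move right to (5,5)
Step 8: enter (5,5), '.' pass, move right to (5,6)
Step 9: enter (5,6), '.' pass, move right to (5,7)
Step 10: enter (5,7), '.' pass, move right to (5,8)
Step 11: enter (5,8), '.' pass, move right to (5,9)
Step 12: enter (5,9), '/' deflects right->up, move up to (4,9)
Step 13: enter (4,9), '.' pass, move up to (3,9)
Step 14: enter (3,9), '.' pass, move up to (2,9)
Step 15: enter (2,9), '.' pass, move up to (1,9)
Step 16: enter (1,9), '.' pass, move up to (0,9)
Step 17: enter (0,9), '.' pass, move up to (-1,9)
Step 18: at (-1,9) — EXIT via top edge, pos 9
Path length (cell visits): 18

Answer: 18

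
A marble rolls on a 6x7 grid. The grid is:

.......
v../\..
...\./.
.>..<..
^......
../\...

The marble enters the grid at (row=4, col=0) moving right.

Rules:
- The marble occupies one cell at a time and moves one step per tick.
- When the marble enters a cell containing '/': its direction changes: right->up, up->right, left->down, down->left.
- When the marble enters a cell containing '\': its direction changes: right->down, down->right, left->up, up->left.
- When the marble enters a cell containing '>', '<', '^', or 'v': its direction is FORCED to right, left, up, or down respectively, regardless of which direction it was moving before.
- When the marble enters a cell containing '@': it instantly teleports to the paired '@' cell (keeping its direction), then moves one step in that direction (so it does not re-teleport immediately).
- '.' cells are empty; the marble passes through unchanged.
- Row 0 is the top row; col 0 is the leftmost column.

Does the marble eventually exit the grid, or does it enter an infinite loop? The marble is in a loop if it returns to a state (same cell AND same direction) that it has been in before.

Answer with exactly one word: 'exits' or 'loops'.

Step 1: enter (4,0), '^' forces right->up, move up to (3,0)
Step 2: enter (3,0), '.' pass, move up to (2,0)
Step 3: enter (2,0), '.' pass, move up to (1,0)
Step 4: enter (1,0), 'v' forces up->down, move down to (2,0)
Step 5: enter (2,0), '.' pass, move down to (3,0)
Step 6: enter (3,0), '.' pass, move down to (4,0)
Step 7: enter (4,0), '^' forces down->up, move up to (3,0)
Step 8: at (3,0) dir=up — LOOP DETECTED (seen before)

Answer: loops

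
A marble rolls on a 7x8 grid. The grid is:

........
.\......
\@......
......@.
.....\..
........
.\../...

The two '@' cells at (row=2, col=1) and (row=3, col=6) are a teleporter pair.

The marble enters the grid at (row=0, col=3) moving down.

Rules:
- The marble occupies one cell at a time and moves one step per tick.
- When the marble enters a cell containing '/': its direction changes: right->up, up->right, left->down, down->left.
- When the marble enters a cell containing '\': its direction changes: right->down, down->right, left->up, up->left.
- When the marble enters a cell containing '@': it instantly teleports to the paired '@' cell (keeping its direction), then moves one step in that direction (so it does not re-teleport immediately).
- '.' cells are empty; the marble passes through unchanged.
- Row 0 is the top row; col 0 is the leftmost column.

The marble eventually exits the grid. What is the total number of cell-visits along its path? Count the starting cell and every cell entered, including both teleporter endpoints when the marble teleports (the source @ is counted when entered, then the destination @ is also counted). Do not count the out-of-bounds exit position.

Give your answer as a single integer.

Step 1: enter (0,3), '.' pass, move down to (1,3)
Step 2: enter (1,3), '.' pass, move down to (2,3)
Step 3: enter (2,3), '.' pass, move down to (3,3)
Step 4: enter (3,3), '.' pass, move down to (4,3)
Step 5: enter (4,3), '.' pass, move down to (5,3)
Step 6: enter (5,3), '.' pass, move down to (6,3)
Step 7: enter (6,3), '.' pass, move down to (7,3)
Step 8: at (7,3) — EXIT via bottom edge, pos 3
Path length (cell visits): 7

Answer: 7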